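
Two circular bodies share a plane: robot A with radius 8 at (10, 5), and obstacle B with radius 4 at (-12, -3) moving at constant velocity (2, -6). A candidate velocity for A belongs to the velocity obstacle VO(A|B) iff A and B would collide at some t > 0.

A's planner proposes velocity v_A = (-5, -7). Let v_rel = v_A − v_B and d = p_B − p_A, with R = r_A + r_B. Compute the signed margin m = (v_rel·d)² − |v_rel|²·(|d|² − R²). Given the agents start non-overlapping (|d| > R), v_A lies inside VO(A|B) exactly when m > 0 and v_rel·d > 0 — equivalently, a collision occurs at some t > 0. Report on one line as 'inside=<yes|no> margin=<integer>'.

d = (-22, -8),  |d|² = 548;  R = 8+4 = 12,  c = 548−12² = 404
v_rel = (-7, -1),  |v_rel|² = 50;  v_rel·d = (-7)·(-22) + (-1)·(-8) = 162
50·t² − 324·t + 404 = 0  ⇒  m = 162² − 50·404 = 6044
m = 6044 > 0,  v_rel·d = 162 > 0  ⇒  inside

inside=yes margin=6044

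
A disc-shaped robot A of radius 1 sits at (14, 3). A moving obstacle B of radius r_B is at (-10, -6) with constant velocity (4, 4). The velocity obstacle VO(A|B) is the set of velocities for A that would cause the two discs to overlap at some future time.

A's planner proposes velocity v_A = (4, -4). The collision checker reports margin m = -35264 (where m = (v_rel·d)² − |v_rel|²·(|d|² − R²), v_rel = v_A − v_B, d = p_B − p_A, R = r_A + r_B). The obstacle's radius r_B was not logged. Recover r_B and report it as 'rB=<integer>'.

m = -35264
d = (-24, -9);  v_rel = (0, -8),  |v_rel|² = 64
v_rel×d = (0)·(-9) − (-8)·(-24) = -192
since m = R²·64 − (-192)²:  R² = (36864 + -35264) / 64 = 25
R = √25 = 5  ⇒  r_B = 5 − 1 = 4

rB=4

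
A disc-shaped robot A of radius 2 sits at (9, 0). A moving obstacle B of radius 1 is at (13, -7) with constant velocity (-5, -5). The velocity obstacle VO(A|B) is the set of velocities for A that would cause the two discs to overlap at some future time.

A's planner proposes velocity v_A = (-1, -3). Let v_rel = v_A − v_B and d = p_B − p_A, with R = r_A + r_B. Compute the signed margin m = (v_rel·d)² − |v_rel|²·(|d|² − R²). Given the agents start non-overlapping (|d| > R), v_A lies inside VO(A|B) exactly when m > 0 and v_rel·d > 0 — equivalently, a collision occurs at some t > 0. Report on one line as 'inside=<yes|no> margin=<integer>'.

d = (4, -7),  |d|² = 65;  R = 2+1 = 3,  c = 65−3² = 56
v_rel = (4, 2),  |v_rel|² = 20;  v_rel·d = (4)·(4) + (2)·(-7) = 2
20·t² − 4·t + 56 = 0  ⇒  m = 2² − 20·56 = -1116
m = -1116 < 0,  v_rel·d = 2 > 0  ⇒  outside

inside=no margin=-1116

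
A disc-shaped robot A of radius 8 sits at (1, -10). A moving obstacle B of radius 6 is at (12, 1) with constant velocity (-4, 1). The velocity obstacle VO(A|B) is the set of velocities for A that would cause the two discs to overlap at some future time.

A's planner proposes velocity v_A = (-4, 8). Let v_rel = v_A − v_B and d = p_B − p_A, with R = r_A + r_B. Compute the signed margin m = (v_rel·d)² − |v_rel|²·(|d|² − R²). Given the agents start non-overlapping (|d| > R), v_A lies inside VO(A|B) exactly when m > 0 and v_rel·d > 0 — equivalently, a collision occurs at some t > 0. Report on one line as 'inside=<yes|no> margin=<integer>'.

d = (11, 11),  |d|² = 242;  R = 8+6 = 14,  c = 242−14² = 46
v_rel = (0, 7),  |v_rel|² = 49;  v_rel·d = (0)·(11) + (7)·(11) = 77
49·t² − 154·t + 46 = 0  ⇒  m = 77² − 49·46 = 3675
m = 3675 > 0,  v_rel·d = 77 > 0  ⇒  inside

inside=yes margin=3675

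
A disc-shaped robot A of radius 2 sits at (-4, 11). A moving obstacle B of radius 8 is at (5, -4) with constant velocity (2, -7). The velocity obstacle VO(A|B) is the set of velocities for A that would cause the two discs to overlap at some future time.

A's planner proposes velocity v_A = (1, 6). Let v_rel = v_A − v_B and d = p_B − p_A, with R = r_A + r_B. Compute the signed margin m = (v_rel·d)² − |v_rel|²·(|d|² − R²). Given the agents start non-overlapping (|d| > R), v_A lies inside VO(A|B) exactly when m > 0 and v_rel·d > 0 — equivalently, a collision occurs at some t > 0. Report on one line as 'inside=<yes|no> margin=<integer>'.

d = (9, -15),  |d|² = 306;  R = 2+8 = 10,  c = 306−10² = 206
v_rel = (-1, 13),  |v_rel|² = 170;  v_rel·d = (-1)·(9) + (13)·(-15) = -204
170·t² + 408·t + 206 = 0  ⇒  m = (-204)² − 170·206 = 6596
m = 6596 > 0,  v_rel·d = -204 < 0  ⇒  outside

inside=no margin=6596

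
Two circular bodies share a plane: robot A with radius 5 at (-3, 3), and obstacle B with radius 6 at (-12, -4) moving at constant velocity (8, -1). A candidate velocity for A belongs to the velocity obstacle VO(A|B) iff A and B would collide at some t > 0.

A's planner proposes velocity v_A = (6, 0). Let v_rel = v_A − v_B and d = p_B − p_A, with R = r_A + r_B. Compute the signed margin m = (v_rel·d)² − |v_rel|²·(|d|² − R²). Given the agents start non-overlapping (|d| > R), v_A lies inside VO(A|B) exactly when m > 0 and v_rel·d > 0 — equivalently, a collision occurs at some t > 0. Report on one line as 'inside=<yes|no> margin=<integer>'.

d = (-9, -7),  |d|² = 130;  R = 5+6 = 11,  c = 130−11² = 9
v_rel = (-2, 1),  |v_rel|² = 5;  v_rel·d = (-2)·(-9) + (1)·(-7) = 11
5·t² − 22·t + 9 = 0  ⇒  m = 11² − 5·9 = 76
m = 76 > 0,  v_rel·d = 11 > 0  ⇒  inside

inside=yes margin=76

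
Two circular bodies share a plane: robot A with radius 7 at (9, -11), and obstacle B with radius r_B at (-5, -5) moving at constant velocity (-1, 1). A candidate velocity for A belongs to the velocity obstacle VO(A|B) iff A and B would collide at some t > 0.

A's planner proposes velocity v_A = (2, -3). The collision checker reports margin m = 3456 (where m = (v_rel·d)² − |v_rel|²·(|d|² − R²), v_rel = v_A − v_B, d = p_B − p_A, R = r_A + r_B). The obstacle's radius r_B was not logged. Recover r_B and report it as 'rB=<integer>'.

m = 3456
d = (-14, 6);  v_rel = (3, -4),  |v_rel|² = 25
v_rel×d = (3)·(6) − (-4)·(-14) = -38
since m = R²·25 − (-38)²:  R² = (1444 + 3456) / 25 = 196
R = √196 = 14  ⇒  r_B = 14 − 7 = 7

rB=7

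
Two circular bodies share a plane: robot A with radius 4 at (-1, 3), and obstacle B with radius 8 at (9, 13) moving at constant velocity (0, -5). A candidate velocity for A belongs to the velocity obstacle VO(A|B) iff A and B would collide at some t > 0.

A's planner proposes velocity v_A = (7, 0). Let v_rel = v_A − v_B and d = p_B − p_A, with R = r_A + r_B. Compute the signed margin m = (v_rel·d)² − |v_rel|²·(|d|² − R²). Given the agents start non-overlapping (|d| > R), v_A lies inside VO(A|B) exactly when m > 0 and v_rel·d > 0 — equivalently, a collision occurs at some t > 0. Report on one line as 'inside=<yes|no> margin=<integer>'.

d = (10, 10),  |d|² = 200;  R = 4+8 = 12,  c = 200−12² = 56
v_rel = (7, 5),  |v_rel|² = 74;  v_rel·d = (7)·(10) + (5)·(10) = 120
74·t² − 240·t + 56 = 0  ⇒  m = 120² − 74·56 = 10256
m = 10256 > 0,  v_rel·d = 120 > 0  ⇒  inside

inside=yes margin=10256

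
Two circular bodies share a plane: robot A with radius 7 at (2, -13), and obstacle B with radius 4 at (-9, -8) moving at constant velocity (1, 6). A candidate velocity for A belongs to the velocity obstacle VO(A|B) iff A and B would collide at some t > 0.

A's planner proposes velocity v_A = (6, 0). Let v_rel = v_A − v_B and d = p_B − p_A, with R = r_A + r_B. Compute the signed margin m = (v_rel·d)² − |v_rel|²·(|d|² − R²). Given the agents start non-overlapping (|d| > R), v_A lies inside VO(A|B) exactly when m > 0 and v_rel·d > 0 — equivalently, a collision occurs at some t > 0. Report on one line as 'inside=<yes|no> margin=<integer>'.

d = (-11, 5),  |d|² = 146;  R = 7+4 = 11,  c = 146−11² = 25
v_rel = (5, -6),  |v_rel|² = 61;  v_rel·d = (5)·(-11) + (-6)·(5) = -85
61·t² + 170·t + 25 = 0  ⇒  m = (-85)² − 61·25 = 5700
m = 5700 > 0,  v_rel·d = -85 < 0  ⇒  outside

inside=no margin=5700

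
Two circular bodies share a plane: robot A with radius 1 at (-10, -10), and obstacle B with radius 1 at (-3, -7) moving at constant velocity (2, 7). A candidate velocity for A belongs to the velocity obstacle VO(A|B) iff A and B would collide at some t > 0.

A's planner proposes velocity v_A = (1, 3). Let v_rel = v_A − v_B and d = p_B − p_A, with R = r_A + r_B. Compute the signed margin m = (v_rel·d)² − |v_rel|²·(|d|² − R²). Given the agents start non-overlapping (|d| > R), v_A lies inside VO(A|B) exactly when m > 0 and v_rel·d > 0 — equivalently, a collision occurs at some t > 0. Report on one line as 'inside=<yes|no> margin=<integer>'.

d = (7, 3),  |d|² = 58;  R = 1+1 = 2,  c = 58−2² = 54
v_rel = (-1, -4),  |v_rel|² = 17;  v_rel·d = (-1)·(7) + (-4)·(3) = -19
17·t² + 38·t + 54 = 0  ⇒  m = (-19)² − 17·54 = -557
m = -557 < 0,  v_rel·d = -19 < 0  ⇒  outside

inside=no margin=-557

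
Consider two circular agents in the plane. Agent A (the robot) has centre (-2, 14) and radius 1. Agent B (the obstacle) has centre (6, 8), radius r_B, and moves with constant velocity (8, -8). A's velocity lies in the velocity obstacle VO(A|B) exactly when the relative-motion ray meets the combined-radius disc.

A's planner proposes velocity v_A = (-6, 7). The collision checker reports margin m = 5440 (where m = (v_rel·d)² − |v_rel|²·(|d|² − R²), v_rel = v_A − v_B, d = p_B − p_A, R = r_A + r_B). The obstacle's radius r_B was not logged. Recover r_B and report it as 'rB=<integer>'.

m = 5440
d = (8, -6);  v_rel = (-14, 15),  |v_rel|² = 421
v_rel×d = (-14)·(-6) − (15)·(8) = -36
since m = R²·421 − (-36)²:  R² = (1296 + 5440) / 421 = 16
R = √16 = 4  ⇒  r_B = 4 − 1 = 3

rB=3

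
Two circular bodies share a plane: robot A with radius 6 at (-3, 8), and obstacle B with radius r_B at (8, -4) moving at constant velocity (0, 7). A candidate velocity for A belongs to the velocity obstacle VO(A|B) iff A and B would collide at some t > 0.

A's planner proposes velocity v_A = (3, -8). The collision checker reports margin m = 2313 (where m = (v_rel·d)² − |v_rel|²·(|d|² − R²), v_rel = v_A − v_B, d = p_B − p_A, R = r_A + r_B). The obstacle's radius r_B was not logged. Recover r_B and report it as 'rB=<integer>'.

m = 2313
d = (11, -12);  v_rel = (3, -15),  |v_rel|² = 234
v_rel×d = (3)·(-12) − (-15)·(11) = 129
since m = R²·234 − 129²:  R² = (16641 + 2313) / 234 = 81
R = √81 = 9  ⇒  r_B = 9 − 6 = 3

rB=3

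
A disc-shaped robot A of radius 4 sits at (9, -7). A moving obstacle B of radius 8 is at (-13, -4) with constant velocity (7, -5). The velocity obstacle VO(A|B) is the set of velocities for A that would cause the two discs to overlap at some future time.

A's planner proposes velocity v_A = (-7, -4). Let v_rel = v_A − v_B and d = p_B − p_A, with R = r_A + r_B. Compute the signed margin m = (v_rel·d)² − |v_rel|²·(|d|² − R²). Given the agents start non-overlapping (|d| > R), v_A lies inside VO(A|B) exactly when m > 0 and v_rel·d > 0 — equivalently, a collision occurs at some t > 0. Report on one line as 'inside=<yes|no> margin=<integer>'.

d = (-22, 3),  |d|² = 493;  R = 4+8 = 12,  c = 493−12² = 349
v_rel = (-14, 1),  |v_rel|² = 197;  v_rel·d = (-14)·(-22) + (1)·(3) = 311
197·t² − 622·t + 349 = 0  ⇒  m = 311² − 197·349 = 27968
m = 27968 > 0,  v_rel·d = 311 > 0  ⇒  inside

inside=yes margin=27968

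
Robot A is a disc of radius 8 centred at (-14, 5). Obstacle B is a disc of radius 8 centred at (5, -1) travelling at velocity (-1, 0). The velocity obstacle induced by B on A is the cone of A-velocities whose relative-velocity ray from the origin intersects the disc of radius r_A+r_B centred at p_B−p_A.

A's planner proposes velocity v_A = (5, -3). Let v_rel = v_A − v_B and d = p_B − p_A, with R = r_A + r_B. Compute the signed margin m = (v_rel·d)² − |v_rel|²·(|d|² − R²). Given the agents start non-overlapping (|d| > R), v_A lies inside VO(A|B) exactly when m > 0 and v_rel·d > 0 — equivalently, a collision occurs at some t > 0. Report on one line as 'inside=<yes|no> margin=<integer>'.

d = (19, -6),  |d|² = 397;  R = 8+8 = 16,  c = 397−16² = 141
v_rel = (6, -3),  |v_rel|² = 45;  v_rel·d = (6)·(19) + (-3)·(-6) = 132
45·t² − 264·t + 141 = 0  ⇒  m = 132² − 45·141 = 11079
m = 11079 > 0,  v_rel·d = 132 > 0  ⇒  inside

inside=yes margin=11079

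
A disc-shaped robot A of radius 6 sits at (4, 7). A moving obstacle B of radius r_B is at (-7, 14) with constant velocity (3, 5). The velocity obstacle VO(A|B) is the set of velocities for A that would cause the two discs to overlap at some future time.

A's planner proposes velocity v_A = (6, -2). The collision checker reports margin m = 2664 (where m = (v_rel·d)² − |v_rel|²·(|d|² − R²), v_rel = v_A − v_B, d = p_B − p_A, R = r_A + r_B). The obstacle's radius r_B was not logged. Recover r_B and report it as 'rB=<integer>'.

m = 2664
d = (-11, 7);  v_rel = (3, -7),  |v_rel|² = 58
v_rel×d = (3)·(7) − (-7)·(-11) = -56
since m = R²·58 − (-56)²:  R² = (3136 + 2664) / 58 = 100
R = √100 = 10  ⇒  r_B = 10 − 6 = 4

rB=4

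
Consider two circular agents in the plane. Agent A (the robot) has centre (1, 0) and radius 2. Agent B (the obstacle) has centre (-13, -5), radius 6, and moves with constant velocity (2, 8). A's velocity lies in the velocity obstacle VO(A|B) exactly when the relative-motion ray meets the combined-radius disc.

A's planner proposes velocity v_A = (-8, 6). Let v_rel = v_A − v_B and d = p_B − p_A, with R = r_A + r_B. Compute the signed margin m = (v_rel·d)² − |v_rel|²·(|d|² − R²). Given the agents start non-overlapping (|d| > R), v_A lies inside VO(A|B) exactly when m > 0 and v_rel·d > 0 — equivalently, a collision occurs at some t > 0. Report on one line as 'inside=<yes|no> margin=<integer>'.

d = (-14, -5),  |d|² = 221;  R = 2+6 = 8,  c = 221−8² = 157
v_rel = (-10, -2),  |v_rel|² = 104;  v_rel·d = (-10)·(-14) + (-2)·(-5) = 150
104·t² − 300·t + 157 = 0  ⇒  m = 150² − 104·157 = 6172
m = 6172 > 0,  v_rel·d = 150 > 0  ⇒  inside

inside=yes margin=6172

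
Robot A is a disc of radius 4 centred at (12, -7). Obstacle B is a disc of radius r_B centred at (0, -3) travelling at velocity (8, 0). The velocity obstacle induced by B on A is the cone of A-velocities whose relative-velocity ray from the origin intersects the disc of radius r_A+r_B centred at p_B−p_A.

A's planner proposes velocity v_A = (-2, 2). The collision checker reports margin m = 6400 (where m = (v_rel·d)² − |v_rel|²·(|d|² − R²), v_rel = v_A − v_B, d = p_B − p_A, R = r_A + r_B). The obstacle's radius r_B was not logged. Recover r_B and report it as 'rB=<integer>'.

m = 6400
d = (-12, 4);  v_rel = (-10, 2),  |v_rel|² = 104
v_rel×d = (-10)·(4) − (2)·(-12) = -16
since m = R²·104 − (-16)²:  R² = (256 + 6400) / 104 = 64
R = √64 = 8  ⇒  r_B = 8 − 4 = 4

rB=4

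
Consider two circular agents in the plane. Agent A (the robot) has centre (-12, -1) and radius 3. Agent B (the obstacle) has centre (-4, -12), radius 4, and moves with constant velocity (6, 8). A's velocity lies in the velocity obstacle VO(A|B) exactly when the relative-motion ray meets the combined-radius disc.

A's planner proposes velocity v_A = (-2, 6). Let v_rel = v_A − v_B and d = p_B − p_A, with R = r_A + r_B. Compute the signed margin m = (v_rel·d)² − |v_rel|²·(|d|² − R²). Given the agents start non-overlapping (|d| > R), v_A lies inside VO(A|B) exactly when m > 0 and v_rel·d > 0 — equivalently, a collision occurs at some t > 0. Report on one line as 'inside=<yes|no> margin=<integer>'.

d = (8, -11),  |d|² = 185;  R = 3+4 = 7,  c = 185−7² = 136
v_rel = (-8, -2),  |v_rel|² = 68;  v_rel·d = (-8)·(8) + (-2)·(-11) = -42
68·t² + 84·t + 136 = 0  ⇒  m = (-42)² − 68·136 = -7484
m = -7484 < 0,  v_rel·d = -42 < 0  ⇒  outside

inside=no margin=-7484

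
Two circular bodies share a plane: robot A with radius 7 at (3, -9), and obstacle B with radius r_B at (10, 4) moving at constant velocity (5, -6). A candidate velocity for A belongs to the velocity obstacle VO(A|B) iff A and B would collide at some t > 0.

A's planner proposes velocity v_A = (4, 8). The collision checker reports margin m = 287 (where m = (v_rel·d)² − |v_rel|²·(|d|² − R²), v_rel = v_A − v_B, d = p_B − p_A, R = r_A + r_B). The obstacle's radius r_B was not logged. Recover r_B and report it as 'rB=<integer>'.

m = 287
d = (7, 13);  v_rel = (-1, 14),  |v_rel|² = 197
v_rel×d = (-1)·(13) − (14)·(7) = -111
since m = R²·197 − (-111)²:  R² = (12321 + 287) / 197 = 64
R = √64 = 8  ⇒  r_B = 8 − 7 = 1

rB=1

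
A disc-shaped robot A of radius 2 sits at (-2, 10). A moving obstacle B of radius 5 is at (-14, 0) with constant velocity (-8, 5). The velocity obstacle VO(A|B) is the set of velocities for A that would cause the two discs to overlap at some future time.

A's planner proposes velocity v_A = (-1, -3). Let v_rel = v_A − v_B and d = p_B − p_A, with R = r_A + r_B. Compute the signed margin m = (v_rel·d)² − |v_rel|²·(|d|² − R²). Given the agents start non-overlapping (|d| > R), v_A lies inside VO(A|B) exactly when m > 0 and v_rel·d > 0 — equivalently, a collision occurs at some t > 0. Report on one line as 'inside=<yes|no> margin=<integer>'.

d = (-12, -10),  |d|² = 244;  R = 2+5 = 7,  c = 244−7² = 195
v_rel = (7, -8),  |v_rel|² = 113;  v_rel·d = (7)·(-12) + (-8)·(-10) = -4
113·t² + 8·t + 195 = 0  ⇒  m = (-4)² − 113·195 = -22019
m = -22019 < 0,  v_rel·d = -4 < 0  ⇒  outside

inside=no margin=-22019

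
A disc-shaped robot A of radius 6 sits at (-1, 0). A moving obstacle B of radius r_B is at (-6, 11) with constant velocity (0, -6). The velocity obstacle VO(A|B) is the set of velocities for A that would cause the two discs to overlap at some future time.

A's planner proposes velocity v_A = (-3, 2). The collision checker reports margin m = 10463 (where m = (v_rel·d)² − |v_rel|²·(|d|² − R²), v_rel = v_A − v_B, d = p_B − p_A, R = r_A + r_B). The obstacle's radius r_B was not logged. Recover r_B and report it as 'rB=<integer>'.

m = 10463
d = (-5, 11);  v_rel = (-3, 8),  |v_rel|² = 73
v_rel×d = (-3)·(11) − (8)·(-5) = 7
since m = R²·73 − 7²:  R² = (49 + 10463) / 73 = 144
R = √144 = 12  ⇒  r_B = 12 − 6 = 6

rB=6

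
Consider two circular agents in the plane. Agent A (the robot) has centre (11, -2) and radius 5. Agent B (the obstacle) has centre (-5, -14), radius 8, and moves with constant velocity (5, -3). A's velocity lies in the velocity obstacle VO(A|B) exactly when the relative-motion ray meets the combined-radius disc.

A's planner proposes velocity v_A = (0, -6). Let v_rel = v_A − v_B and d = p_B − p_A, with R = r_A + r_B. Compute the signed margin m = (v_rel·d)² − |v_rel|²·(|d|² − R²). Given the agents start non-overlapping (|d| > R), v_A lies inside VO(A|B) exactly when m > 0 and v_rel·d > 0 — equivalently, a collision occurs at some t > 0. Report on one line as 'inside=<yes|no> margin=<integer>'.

d = (-16, -12),  |d|² = 400;  R = 5+8 = 13,  c = 400−13² = 231
v_rel = (-5, -3),  |v_rel|² = 34;  v_rel·d = (-5)·(-16) + (-3)·(-12) = 116
34·t² − 232·t + 231 = 0  ⇒  m = 116² − 34·231 = 5602
m = 5602 > 0,  v_rel·d = 116 > 0  ⇒  inside

inside=yes margin=5602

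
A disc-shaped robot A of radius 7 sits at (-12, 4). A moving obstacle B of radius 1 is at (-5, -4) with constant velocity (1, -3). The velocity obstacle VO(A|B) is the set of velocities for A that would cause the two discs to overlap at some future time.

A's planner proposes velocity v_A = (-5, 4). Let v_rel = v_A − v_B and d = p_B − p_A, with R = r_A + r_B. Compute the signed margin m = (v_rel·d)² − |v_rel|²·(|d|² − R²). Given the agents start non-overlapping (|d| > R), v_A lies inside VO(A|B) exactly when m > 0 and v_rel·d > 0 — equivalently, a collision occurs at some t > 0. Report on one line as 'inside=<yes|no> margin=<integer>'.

d = (7, -8),  |d|² = 113;  R = 7+1 = 8,  c = 113−8² = 49
v_rel = (-6, 7),  |v_rel|² = 85;  v_rel·d = (-6)·(7) + (7)·(-8) = -98
85·t² + 196·t + 49 = 0  ⇒  m = (-98)² − 85·49 = 5439
m = 5439 > 0,  v_rel·d = -98 < 0  ⇒  outside

inside=no margin=5439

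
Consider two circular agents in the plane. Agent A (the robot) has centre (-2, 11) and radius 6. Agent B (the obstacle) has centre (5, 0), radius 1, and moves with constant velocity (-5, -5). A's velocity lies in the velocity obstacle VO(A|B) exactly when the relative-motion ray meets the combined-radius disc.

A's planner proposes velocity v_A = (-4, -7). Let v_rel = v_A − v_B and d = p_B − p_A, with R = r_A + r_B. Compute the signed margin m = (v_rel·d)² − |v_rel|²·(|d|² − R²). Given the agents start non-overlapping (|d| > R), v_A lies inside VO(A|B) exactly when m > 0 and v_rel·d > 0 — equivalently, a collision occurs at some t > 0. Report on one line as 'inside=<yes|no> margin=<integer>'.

d = (7, -11),  |d|² = 170;  R = 6+1 = 7,  c = 170−7² = 121
v_rel = (1, -2),  |v_rel|² = 5;  v_rel·d = (1)·(7) + (-2)·(-11) = 29
5·t² − 58·t + 121 = 0  ⇒  m = 29² − 5·121 = 236
m = 236 > 0,  v_rel·d = 29 > 0  ⇒  inside

inside=yes margin=236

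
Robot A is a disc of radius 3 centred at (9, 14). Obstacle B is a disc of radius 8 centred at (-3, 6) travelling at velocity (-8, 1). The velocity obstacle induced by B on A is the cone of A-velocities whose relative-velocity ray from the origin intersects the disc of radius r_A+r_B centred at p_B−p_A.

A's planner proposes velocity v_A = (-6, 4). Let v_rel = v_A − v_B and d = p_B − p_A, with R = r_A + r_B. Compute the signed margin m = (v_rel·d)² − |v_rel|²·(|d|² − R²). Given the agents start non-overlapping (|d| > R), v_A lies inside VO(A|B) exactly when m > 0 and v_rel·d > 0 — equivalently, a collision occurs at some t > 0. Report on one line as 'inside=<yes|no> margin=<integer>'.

d = (-12, -8),  |d|² = 208;  R = 3+8 = 11,  c = 208−11² = 87
v_rel = (2, 3),  |v_rel|² = 13;  v_rel·d = (2)·(-12) + (3)·(-8) = -48
13·t² + 96·t + 87 = 0  ⇒  m = (-48)² − 13·87 = 1173
m = 1173 > 0,  v_rel·d = -48 < 0  ⇒  outside

inside=no margin=1173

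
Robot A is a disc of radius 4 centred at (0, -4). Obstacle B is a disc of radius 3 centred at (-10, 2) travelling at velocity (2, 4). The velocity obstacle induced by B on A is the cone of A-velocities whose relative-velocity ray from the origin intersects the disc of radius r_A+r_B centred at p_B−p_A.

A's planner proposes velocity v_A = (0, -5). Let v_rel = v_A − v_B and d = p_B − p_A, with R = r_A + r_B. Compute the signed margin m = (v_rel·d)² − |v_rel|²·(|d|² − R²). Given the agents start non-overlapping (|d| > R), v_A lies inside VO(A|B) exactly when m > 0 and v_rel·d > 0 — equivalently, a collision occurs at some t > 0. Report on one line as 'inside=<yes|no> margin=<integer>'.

d = (-10, 6),  |d|² = 136;  R = 4+3 = 7,  c = 136−7² = 87
v_rel = (-2, -9),  |v_rel|² = 85;  v_rel·d = (-2)·(-10) + (-9)·(6) = -34
85·t² + 68·t + 87 = 0  ⇒  m = (-34)² − 85·87 = -6239
m = -6239 < 0,  v_rel·d = -34 < 0  ⇒  outside

inside=no margin=-6239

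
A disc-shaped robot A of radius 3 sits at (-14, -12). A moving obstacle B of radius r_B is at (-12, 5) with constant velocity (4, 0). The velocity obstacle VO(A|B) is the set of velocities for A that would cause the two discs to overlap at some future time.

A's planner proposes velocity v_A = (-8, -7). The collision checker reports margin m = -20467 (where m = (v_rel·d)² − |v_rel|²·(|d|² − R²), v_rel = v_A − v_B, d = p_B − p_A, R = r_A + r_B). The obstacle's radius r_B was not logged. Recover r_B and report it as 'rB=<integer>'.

m = -20467
d = (2, 17);  v_rel = (-12, -7),  |v_rel|² = 193
v_rel×d = (-12)·(17) − (-7)·(2) = -190
since m = R²·193 − (-190)²:  R² = (36100 + -20467) / 193 = 81
R = √81 = 9  ⇒  r_B = 9 − 3 = 6

rB=6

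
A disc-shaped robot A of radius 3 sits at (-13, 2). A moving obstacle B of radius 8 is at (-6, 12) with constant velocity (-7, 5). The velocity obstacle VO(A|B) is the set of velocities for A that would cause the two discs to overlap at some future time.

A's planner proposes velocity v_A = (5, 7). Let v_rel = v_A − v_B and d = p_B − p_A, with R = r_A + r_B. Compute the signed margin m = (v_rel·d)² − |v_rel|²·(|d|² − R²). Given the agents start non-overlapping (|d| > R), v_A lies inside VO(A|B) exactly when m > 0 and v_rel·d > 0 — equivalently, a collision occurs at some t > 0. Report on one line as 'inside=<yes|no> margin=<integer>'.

d = (7, 10),  |d|² = 149;  R = 3+8 = 11,  c = 149−11² = 28
v_rel = (12, 2),  |v_rel|² = 148;  v_rel·d = (12)·(7) + (2)·(10) = 104
148·t² − 208·t + 28 = 0  ⇒  m = 104² − 148·28 = 6672
m = 6672 > 0,  v_rel·d = 104 > 0  ⇒  inside

inside=yes margin=6672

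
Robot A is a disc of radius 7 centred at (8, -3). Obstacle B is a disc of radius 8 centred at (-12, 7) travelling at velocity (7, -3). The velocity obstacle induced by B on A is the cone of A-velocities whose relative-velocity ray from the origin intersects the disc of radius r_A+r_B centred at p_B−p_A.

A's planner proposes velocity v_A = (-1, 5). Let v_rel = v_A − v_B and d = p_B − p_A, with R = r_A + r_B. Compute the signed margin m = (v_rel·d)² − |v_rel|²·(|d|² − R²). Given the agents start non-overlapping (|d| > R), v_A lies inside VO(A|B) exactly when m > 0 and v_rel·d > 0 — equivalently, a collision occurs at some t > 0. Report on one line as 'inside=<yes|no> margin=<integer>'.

d = (-20, 10),  |d|² = 500;  R = 7+8 = 15,  c = 500−15² = 275
v_rel = (-8, 8),  |v_rel|² = 128;  v_rel·d = (-8)·(-20) + (8)·(10) = 240
128·t² − 480·t + 275 = 0  ⇒  m = 240² − 128·275 = 22400
m = 22400 > 0,  v_rel·d = 240 > 0  ⇒  inside

inside=yes margin=22400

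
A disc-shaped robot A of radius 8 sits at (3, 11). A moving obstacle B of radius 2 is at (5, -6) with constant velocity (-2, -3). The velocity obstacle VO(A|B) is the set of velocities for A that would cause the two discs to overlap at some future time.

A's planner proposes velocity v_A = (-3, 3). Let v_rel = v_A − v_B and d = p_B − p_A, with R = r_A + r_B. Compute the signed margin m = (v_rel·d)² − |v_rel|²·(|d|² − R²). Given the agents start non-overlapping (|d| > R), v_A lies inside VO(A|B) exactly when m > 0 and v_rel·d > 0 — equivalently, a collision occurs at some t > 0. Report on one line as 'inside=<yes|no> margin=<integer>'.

d = (2, -17),  |d|² = 293;  R = 8+2 = 10,  c = 293−10² = 193
v_rel = (-1, 6),  |v_rel|² = 37;  v_rel·d = (-1)·(2) + (6)·(-17) = -104
37·t² + 208·t + 193 = 0  ⇒  m = (-104)² − 37·193 = 3675
m = 3675 > 0,  v_rel·d = -104 < 0  ⇒  outside

inside=no margin=3675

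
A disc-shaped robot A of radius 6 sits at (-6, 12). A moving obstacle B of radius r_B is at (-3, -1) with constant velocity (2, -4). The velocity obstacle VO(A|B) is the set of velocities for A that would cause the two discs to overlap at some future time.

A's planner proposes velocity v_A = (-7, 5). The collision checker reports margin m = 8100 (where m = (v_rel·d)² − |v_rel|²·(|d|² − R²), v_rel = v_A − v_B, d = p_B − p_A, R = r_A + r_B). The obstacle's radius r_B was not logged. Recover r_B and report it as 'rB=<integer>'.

m = 8100
d = (3, -13);  v_rel = (-9, 9),  |v_rel|² = 162
v_rel×d = (-9)·(-13) − (9)·(3) = 90
since m = R²·162 − 90²:  R² = (8100 + 8100) / 162 = 100
R = √100 = 10  ⇒  r_B = 10 − 6 = 4

rB=4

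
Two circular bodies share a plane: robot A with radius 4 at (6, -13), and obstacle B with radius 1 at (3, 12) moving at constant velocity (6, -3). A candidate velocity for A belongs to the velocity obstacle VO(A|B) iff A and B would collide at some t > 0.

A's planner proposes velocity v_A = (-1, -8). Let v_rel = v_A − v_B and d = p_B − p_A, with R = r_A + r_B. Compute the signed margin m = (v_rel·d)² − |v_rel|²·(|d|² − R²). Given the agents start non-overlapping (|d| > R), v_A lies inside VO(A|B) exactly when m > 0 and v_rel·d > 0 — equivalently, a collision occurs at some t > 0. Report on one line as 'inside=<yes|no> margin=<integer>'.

d = (-3, 25),  |d|² = 634;  R = 4+1 = 5,  c = 634−5² = 609
v_rel = (-7, -5),  |v_rel|² = 74;  v_rel·d = (-7)·(-3) + (-5)·(25) = -104
74·t² + 208·t + 609 = 0  ⇒  m = (-104)² − 74·609 = -34250
m = -34250 < 0,  v_rel·d = -104 < 0  ⇒  outside

inside=no margin=-34250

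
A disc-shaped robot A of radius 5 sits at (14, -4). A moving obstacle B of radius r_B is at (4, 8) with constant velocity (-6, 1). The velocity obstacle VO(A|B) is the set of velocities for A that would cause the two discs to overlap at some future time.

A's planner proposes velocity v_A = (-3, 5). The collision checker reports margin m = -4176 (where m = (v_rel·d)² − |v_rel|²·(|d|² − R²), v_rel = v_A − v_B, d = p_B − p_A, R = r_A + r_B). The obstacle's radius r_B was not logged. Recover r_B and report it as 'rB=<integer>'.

m = -4176
d = (-10, 12);  v_rel = (3, 4),  |v_rel|² = 25
v_rel×d = (3)·(12) − (4)·(-10) = 76
since m = R²·25 − 76²:  R² = (5776 + -4176) / 25 = 64
R = √64 = 8  ⇒  r_B = 8 − 5 = 3

rB=3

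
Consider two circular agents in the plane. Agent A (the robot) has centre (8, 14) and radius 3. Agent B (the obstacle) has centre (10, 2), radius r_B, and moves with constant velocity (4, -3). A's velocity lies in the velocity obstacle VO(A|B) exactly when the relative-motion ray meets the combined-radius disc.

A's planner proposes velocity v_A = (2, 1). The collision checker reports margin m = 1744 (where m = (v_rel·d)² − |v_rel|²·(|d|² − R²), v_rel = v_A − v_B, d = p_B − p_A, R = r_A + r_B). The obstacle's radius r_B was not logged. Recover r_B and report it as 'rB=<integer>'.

m = 1744
d = (2, -12);  v_rel = (-2, 4),  |v_rel|² = 20
v_rel×d = (-2)·(-12) − (4)·(2) = 16
since m = R²·20 − 16²:  R² = (256 + 1744) / 20 = 100
R = √100 = 10  ⇒  r_B = 10 − 3 = 7

rB=7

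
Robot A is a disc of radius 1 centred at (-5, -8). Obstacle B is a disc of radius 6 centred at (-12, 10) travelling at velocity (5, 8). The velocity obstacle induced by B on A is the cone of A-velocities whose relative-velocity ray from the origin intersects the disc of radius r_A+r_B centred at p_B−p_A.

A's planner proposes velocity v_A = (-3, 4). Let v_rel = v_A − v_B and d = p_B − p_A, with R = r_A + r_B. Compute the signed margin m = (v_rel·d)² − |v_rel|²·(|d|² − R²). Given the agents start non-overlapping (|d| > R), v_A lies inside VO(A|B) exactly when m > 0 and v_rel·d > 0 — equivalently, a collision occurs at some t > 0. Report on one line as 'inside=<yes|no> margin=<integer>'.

d = (-7, 18),  |d|² = 373;  R = 1+6 = 7,  c = 373−7² = 324
v_rel = (-8, -4),  |v_rel|² = 80;  v_rel·d = (-8)·(-7) + (-4)·(18) = -16
80·t² + 32·t + 324 = 0  ⇒  m = (-16)² − 80·324 = -25664
m = -25664 < 0,  v_rel·d = -16 < 0  ⇒  outside

inside=no margin=-25664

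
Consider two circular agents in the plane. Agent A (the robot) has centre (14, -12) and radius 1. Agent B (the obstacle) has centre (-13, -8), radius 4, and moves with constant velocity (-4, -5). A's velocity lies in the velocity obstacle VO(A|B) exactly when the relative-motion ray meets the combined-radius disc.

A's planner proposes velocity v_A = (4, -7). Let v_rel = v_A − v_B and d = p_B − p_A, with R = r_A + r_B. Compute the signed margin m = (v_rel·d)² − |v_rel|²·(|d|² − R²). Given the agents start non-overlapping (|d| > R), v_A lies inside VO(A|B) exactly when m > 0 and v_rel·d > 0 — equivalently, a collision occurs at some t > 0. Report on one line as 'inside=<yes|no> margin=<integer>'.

d = (-27, 4),  |d|² = 745;  R = 1+4 = 5,  c = 745−5² = 720
v_rel = (8, -2),  |v_rel|² = 68;  v_rel·d = (8)·(-27) + (-2)·(4) = -224
68·t² + 448·t + 720 = 0  ⇒  m = (-224)² − 68·720 = 1216
m = 1216 > 0,  v_rel·d = -224 < 0  ⇒  outside

inside=no margin=1216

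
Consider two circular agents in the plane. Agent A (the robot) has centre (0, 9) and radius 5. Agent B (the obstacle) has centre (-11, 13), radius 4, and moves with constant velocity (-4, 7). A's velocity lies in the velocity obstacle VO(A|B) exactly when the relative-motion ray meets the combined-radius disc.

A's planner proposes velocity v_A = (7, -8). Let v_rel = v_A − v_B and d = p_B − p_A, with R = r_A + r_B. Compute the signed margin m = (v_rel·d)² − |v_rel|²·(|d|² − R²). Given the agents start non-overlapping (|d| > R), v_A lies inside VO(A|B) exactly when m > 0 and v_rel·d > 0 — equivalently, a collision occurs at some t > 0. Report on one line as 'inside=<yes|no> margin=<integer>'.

d = (-11, 4),  |d|² = 137;  R = 5+4 = 9,  c = 137−9² = 56
v_rel = (11, -15),  |v_rel|² = 346;  v_rel·d = (11)·(-11) + (-15)·(4) = -181
346·t² + 362·t + 56 = 0  ⇒  m = (-181)² − 346·56 = 13385
m = 13385 > 0,  v_rel·d = -181 < 0  ⇒  outside

inside=no margin=13385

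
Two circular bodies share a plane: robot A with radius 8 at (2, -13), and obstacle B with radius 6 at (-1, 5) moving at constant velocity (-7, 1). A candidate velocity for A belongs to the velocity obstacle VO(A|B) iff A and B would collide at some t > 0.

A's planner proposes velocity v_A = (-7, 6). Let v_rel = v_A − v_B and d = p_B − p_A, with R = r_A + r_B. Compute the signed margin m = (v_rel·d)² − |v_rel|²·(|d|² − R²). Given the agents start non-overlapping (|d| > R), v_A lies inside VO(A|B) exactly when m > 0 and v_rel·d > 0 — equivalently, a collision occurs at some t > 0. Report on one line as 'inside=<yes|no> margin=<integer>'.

d = (-3, 18),  |d|² = 333;  R = 8+6 = 14,  c = 333−14² = 137
v_rel = (0, 5),  |v_rel|² = 25;  v_rel·d = (0)·(-3) + (5)·(18) = 90
25·t² − 180·t + 137 = 0  ⇒  m = 90² − 25·137 = 4675
m = 4675 > 0,  v_rel·d = 90 > 0  ⇒  inside

inside=yes margin=4675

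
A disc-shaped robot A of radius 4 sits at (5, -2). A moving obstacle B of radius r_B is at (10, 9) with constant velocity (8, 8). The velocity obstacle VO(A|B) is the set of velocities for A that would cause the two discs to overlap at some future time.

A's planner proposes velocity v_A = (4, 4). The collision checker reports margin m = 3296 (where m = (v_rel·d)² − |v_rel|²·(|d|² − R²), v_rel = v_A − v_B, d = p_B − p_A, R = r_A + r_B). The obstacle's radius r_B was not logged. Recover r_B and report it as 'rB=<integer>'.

m = 3296
d = (5, 11);  v_rel = (-4, -4),  |v_rel|² = 32
v_rel×d = (-4)·(11) − (-4)·(5) = -24
since m = R²·32 − (-24)²:  R² = (576 + 3296) / 32 = 121
R = √121 = 11  ⇒  r_B = 11 − 4 = 7

rB=7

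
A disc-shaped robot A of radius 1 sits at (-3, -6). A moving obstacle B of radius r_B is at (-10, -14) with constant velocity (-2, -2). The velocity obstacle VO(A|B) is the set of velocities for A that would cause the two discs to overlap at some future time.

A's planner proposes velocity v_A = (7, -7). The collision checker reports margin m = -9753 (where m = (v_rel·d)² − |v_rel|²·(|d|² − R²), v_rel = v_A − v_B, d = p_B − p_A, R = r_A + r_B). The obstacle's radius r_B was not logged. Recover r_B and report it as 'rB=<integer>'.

m = -9753
d = (-7, -8);  v_rel = (9, -5),  |v_rel|² = 106
v_rel×d = (9)·(-8) − (-5)·(-7) = -107
since m = R²·106 − (-107)²:  R² = (11449 + -9753) / 106 = 16
R = √16 = 4  ⇒  r_B = 4 − 1 = 3

rB=3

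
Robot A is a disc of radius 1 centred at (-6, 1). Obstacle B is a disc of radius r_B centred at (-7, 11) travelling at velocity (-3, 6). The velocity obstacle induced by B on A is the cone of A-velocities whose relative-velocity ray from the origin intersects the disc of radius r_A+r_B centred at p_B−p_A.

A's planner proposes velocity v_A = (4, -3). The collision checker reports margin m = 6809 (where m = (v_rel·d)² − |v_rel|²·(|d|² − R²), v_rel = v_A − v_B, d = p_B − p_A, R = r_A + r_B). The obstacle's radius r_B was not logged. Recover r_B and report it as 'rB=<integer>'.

m = 6809
d = (-1, 10);  v_rel = (7, -9),  |v_rel|² = 130
v_rel×d = (7)·(10) − (-9)·(-1) = 61
since m = R²·130 − 61²:  R² = (3721 + 6809) / 130 = 81
R = √81 = 9  ⇒  r_B = 9 − 1 = 8

rB=8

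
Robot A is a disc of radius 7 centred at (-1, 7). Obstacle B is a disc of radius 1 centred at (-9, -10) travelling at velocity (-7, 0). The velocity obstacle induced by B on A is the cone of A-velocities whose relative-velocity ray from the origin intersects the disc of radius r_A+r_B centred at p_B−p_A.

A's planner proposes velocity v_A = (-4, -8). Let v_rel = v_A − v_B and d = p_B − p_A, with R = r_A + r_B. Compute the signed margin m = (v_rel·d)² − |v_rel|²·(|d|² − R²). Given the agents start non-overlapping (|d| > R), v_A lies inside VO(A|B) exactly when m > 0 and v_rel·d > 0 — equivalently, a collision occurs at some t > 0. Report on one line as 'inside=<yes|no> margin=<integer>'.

d = (-8, -17),  |d|² = 353;  R = 7+1 = 8,  c = 353−8² = 289
v_rel = (3, -8),  |v_rel|² = 73;  v_rel·d = (3)·(-8) + (-8)·(-17) = 112
73·t² − 224·t + 289 = 0  ⇒  m = 112² − 73·289 = -8553
m = -8553 < 0,  v_rel·d = 112 > 0  ⇒  outside

inside=no margin=-8553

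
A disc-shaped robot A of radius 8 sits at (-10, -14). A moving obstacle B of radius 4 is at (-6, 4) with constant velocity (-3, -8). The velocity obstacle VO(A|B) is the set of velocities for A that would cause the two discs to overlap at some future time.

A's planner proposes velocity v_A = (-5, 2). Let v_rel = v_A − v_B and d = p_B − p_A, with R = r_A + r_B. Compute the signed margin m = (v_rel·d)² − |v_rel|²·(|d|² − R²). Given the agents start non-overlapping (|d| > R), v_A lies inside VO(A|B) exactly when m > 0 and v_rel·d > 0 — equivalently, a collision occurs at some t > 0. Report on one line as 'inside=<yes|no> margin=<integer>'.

d = (4, 18),  |d|² = 340;  R = 8+4 = 12,  c = 340−12² = 196
v_rel = (-2, 10),  |v_rel|² = 104;  v_rel·d = (-2)·(4) + (10)·(18) = 172
104·t² − 344·t + 196 = 0  ⇒  m = 172² − 104·196 = 9200
m = 9200 > 0,  v_rel·d = 172 > 0  ⇒  inside

inside=yes margin=9200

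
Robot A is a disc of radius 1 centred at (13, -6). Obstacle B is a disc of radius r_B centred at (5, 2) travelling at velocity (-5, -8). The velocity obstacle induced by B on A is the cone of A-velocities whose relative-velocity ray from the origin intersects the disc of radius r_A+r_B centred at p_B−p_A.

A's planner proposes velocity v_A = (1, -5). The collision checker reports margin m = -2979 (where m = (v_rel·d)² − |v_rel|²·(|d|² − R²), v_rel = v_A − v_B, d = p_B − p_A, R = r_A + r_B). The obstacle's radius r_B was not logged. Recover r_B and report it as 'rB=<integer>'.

m = -2979
d = (-8, 8);  v_rel = (6, 3),  |v_rel|² = 45
v_rel×d = (6)·(8) − (3)·(-8) = 72
since m = R²·45 − 72²:  R² = (5184 + -2979) / 45 = 49
R = √49 = 7  ⇒  r_B = 7 − 1 = 6

rB=6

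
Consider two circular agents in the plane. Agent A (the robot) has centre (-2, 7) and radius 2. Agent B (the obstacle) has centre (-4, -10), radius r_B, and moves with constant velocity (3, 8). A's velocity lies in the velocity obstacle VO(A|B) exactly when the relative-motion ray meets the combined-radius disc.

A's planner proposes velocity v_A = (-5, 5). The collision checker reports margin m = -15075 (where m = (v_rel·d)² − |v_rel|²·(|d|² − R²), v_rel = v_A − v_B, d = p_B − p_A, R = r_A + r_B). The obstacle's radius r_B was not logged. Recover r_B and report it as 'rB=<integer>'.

m = -15075
d = (-2, -17);  v_rel = (-8, -3),  |v_rel|² = 73
v_rel×d = (-8)·(-17) − (-3)·(-2) = 130
since m = R²·73 − 130²:  R² = (16900 + -15075) / 73 = 25
R = √25 = 5  ⇒  r_B = 5 − 2 = 3

rB=3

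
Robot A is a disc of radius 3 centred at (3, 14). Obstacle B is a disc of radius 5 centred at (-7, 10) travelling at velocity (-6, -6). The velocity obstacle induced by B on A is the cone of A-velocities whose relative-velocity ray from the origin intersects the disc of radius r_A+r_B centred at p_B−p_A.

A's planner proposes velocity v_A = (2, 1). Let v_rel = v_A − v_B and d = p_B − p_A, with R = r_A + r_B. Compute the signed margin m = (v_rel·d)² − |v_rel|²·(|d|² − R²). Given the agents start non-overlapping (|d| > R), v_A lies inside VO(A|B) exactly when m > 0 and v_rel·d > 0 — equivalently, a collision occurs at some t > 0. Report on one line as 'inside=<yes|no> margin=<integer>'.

d = (-10, -4),  |d|² = 116;  R = 3+5 = 8,  c = 116−8² = 52
v_rel = (8, 7),  |v_rel|² = 113;  v_rel·d = (8)·(-10) + (7)·(-4) = -108
113·t² + 216·t + 52 = 0  ⇒  m = (-108)² − 113·52 = 5788
m = 5788 > 0,  v_rel·d = -108 < 0  ⇒  outside

inside=no margin=5788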